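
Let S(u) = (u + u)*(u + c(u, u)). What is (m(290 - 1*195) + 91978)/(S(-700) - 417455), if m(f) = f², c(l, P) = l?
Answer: 101003/1542545 ≈ 0.065478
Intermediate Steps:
S(u) = 4*u² (S(u) = (u + u)*(u + u) = (2*u)*(2*u) = 4*u²)
(m(290 - 1*195) + 91978)/(S(-700) - 417455) = ((290 - 1*195)² + 91978)/(4*(-700)² - 417455) = ((290 - 195)² + 91978)/(4*490000 - 417455) = (95² + 91978)/(1960000 - 417455) = (9025 + 91978)/1542545 = 101003*(1/1542545) = 101003/1542545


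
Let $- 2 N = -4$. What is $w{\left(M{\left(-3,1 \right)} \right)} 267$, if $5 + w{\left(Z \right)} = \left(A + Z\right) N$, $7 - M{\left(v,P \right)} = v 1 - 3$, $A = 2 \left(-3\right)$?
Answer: $2403$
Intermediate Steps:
$N = 2$ ($N = \left(- \frac{1}{2}\right) \left(-4\right) = 2$)
$A = -6$
$M{\left(v,P \right)} = 10 - v$ ($M{\left(v,P \right)} = 7 - \left(v 1 - 3\right) = 7 - \left(v - 3\right) = 7 - \left(-3 + v\right) = 10 - v$)
$w{\left(Z \right)} = -17 + 2 Z$ ($w{\left(Z \right)} = -5 + \left(-6 + Z\right) 2 = -5 + \left(-12 + 2 Z\right) = -17 + 2 Z$)
$w{\left(M{\left(-3,1 \right)} \right)} 267 = \left(-17 + 2 \left(10 - -3\right)\right) 267 = \left(-17 + 2 \left(10 + 3\right)\right) 267 = \left(-17 + 2 \cdot 13\right) 267 = \left(-17 + 26\right) 267 = 9 \cdot 267 = 2403$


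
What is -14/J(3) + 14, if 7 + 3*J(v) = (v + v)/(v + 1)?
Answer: 238/11 ≈ 21.636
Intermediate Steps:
J(v) = -7/3 + 2*v/(3*(1 + v)) (J(v) = -7/3 + ((v + v)/(v + 1))/3 = -7/3 + ((2*v)/(1 + v))/3 = -7/3 + (2*v/(1 + v))/3 = -7/3 + 2*v/(3*(1 + v)))
-14/J(3) + 14 = -14/((-7 - 5*3)/(3*(1 + 3))) + 14 = -14/((⅓)*(-7 - 15)/4) + 14 = -14/((⅓)*(¼)*(-22)) + 14 = -14/(-11/6) + 14 = -6/11*(-14) + 14 = 84/11 + 14 = 238/11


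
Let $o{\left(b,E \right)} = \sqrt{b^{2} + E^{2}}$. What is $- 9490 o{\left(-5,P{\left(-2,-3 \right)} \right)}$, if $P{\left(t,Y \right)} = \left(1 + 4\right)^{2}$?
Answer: $- 47450 \sqrt{26} \approx -2.4195 \cdot 10^{5}$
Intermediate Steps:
$P{\left(t,Y \right)} = 25$ ($P{\left(t,Y \right)} = 5^{2} = 25$)
$o{\left(b,E \right)} = \sqrt{E^{2} + b^{2}}$
$- 9490 o{\left(-5,P{\left(-2,-3 \right)} \right)} = - 9490 \sqrt{25^{2} + \left(-5\right)^{2}} = - 9490 \sqrt{625 + 25} = - 9490 \sqrt{650} = - 9490 \cdot 5 \sqrt{26} = - 47450 \sqrt{26}$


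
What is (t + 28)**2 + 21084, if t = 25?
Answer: 23893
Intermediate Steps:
(t + 28)**2 + 21084 = (25 + 28)**2 + 21084 = 53**2 + 21084 = 2809 + 21084 = 23893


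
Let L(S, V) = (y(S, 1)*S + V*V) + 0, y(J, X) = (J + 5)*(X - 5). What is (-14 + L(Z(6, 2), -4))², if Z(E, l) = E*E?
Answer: 34833604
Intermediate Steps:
Z(E, l) = E²
y(J, X) = (-5 + X)*(5 + J) (y(J, X) = (5 + J)*(-5 + X) = (-5 + X)*(5 + J))
L(S, V) = V² + S*(-20 - 4*S) (L(S, V) = ((-25 - 5*S + 5*1 + S*1)*S + V*V) + 0 = ((-25 - 5*S + 5 + S)*S + V²) + 0 = ((-20 - 4*S)*S + V²) + 0 = (S*(-20 - 4*S) + V²) + 0 = (V² + S*(-20 - 4*S)) + 0 = V² + S*(-20 - 4*S))
(-14 + L(Z(6, 2), -4))² = (-14 + ((-4)² - 4*6²*(5 + 6²)))² = (-14 + (16 - 4*36*(5 + 36)))² = (-14 + (16 - 4*36*41))² = (-14 + (16 - 5904))² = (-14 - 5888)² = (-5902)² = 34833604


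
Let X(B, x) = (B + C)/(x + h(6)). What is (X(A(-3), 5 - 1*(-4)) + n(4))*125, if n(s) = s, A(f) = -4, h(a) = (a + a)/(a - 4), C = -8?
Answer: 400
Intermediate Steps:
h(a) = 2*a/(-4 + a) (h(a) = (2*a)/(-4 + a) = 2*a/(-4 + a))
X(B, x) = (-8 + B)/(6 + x) (X(B, x) = (B - 8)/(x + 2*6/(-4 + 6)) = (-8 + B)/(x + 2*6/2) = (-8 + B)/(x + 2*6*(½)) = (-8 + B)/(x + 6) = (-8 + B)/(6 + x))
(X(A(-3), 5 - 1*(-4)) + n(4))*125 = ((-8 - 4)/(6 + (5 - 1*(-4))) + 4)*125 = (-12/(6 + (5 + 4)) + 4)*125 = (-12/(6 + 9) + 4)*125 = (-12/15 + 4)*125 = ((1/15)*(-12) + 4)*125 = (-⅘ + 4)*125 = (16/5)*125 = 400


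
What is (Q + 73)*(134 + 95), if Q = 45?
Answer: 27022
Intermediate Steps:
(Q + 73)*(134 + 95) = (45 + 73)*(134 + 95) = 118*229 = 27022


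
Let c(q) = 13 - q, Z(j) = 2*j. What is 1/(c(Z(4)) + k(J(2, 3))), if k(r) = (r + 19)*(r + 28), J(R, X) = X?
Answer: 1/687 ≈ 0.0014556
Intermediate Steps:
k(r) = (19 + r)*(28 + r)
1/(c(Z(4)) + k(J(2, 3))) = 1/((13 - 2*4) + (532 + 3**2 + 47*3)) = 1/((13 - 1*8) + (532 + 9 + 141)) = 1/((13 - 8) + 682) = 1/(5 + 682) = 1/687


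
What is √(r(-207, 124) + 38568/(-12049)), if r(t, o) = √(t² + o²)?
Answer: √(-464705832 + 725892005*√2329)/12049 ≈ 15.430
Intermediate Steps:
r(t, o) = √(o² + t²)
√(r(-207, 124) + 38568/(-12049)) = √(√(124² + (-207)²) + 38568/(-12049)) = √(√(15376 + 42849) + 38568*(-1/12049)) = √(√58225 - 38568/12049) = √(5*√2329 - 38568/12049) = √(-38568/12049 + 5*√2329)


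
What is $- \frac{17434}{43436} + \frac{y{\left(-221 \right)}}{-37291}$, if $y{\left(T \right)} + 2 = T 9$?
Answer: $- \frac{281825109}{809885938} \approx -0.34798$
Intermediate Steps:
$y{\left(T \right)} = -2 + 9 T$ ($y{\left(T \right)} = -2 + T 9 = -2 + 9 T$)
$- \frac{17434}{43436} + \frac{y{\left(-221 \right)}}{-37291} = - \frac{17434}{43436} + \frac{-2 + 9 \left(-221\right)}{-37291} = \left(-17434\right) \frac{1}{43436} + \left(-2 - 1989\right) \left(- \frac{1}{37291}\right) = - \frac{8717}{21718} - - \frac{1991}{37291} = - \frac{8717}{21718} + \frac{1991}{37291} = - \frac{281825109}{809885938}$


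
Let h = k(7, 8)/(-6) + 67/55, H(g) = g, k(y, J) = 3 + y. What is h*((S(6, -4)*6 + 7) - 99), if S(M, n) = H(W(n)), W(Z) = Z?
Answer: 8584/165 ≈ 52.024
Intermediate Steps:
S(M, n) = n
h = -74/165 (h = (3 + 7)/(-6) + 67/55 = 10*(-⅙) + 67*(1/55) = -5/3 + 67/55 = -74/165 ≈ -0.44848)
h*((S(6, -4)*6 + 7) - 99) = -74*((-4*6 + 7) - 99)/165 = -74*((-24 + 7) - 99)/165 = -74*(-17 - 99)/165 = -74/165*(-116) = 8584/165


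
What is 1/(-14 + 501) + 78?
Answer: 37987/487 ≈ 78.002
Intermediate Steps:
1/(-14 + 501) + 78 = 1/487 + 78 = 37987/487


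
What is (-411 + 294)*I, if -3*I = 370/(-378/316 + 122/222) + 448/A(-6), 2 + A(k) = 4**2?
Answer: -238919772/11341 ≈ -21067.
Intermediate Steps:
A(k) = 14 (A(k) = -2 + 4**2 = -2 + 16 = 14)
I = 6126148/34023 (I = -(370/(-378/316 + 122/222) + 448/14)/3 = -(370/(-378*1/316 + 122*(1/222)) + 448*(1/14))/3 = -(370/(-189/158 + 61/111) + 32)/3 = -(370/(-11341/17538) + 32)/3 = -(370*(-17538/11341) + 32)/3 = -(-6489060/11341 + 32)/3 = -1/3*(-6126148/11341) = 6126148/34023 ≈ 180.06)
(-411 + 294)*I = (-411 + 294)*(6126148/34023) = -117*6126148/34023 = -238919772/11341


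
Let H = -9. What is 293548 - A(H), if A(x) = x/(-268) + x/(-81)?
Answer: 708037427/2412 ≈ 2.9355e+5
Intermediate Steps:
A(x) = -349*x/21708 (A(x) = x*(-1/268) + x*(-1/81) = -x/268 - x/81 = -349*x/21708)
293548 - A(H) = 293548 - (-349)*(-9)/21708 = 293548 - 1*349/2412 = 293548 - 349/2412 = 708037427/2412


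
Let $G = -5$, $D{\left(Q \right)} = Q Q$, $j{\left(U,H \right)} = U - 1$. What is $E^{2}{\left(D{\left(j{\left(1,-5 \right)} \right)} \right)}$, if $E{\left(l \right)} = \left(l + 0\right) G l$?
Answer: $0$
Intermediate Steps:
$j{\left(U,H \right)} = -1 + U$
$D{\left(Q \right)} = Q^{2}$
$E{\left(l \right)} = - 5 l^{2}$ ($E{\left(l \right)} = \left(l + 0\right) \left(-5\right) l = l \left(-5\right) l = - 5 l l = - 5 l^{2}$)
$E^{2}{\left(D{\left(j{\left(1,-5 \right)} \right)} \right)} = \left(- 5 \left(\left(-1 + 1\right)^{2}\right)^{2}\right)^{2} = \left(- 5 \left(0^{2}\right)^{2}\right)^{2} = \left(- 5 \cdot 0^{2}\right)^{2} = \left(\left(-5\right) 0\right)^{2} = 0^{2} = 0$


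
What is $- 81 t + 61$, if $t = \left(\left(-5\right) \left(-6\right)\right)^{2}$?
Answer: $-72839$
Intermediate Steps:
$t = 900$ ($t = 30^{2} = 900$)
$- 81 t + 61 = \left(-81\right) 900 + 61 = -72900 + 61 = -72839$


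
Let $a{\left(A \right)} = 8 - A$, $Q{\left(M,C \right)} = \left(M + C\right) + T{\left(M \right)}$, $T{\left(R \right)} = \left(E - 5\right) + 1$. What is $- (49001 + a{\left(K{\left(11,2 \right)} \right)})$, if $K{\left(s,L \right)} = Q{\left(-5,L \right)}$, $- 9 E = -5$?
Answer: $- \frac{441139}{9} \approx -49015.0$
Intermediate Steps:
$E = \frac{5}{9}$ ($E = \left(- \frac{1}{9}\right) \left(-5\right) = \frac{5}{9} \approx 0.55556$)
$T{\left(R \right)} = - \frac{31}{9}$ ($T{\left(R \right)} = \left(\frac{5}{9} - 5\right) + 1 = - \frac{40}{9} + 1 = - \frac{31}{9}$)
$Q{\left(M,C \right)} = - \frac{31}{9} + C + M$ ($Q{\left(M,C \right)} = \left(M + C\right) - \frac{31}{9} = \left(C + M\right) - \frac{31}{9} = - \frac{31}{9} + C + M$)
$K{\left(s,L \right)} = - \frac{76}{9} + L$ ($K{\left(s,L \right)} = - \frac{31}{9} + L - 5 = - \frac{76}{9} + L$)
$- (49001 + a{\left(K{\left(11,2 \right)} \right)}) = - (49001 + \left(8 - \left(- \frac{76}{9} + 2\right)\right)) = - (49001 + \left(8 - - \frac{58}{9}\right)) = - (49001 + \left(8 + \frac{58}{9}\right)) = - (49001 + \frac{130}{9}) = \left(-1\right) \frac{441139}{9} = - \frac{441139}{9}$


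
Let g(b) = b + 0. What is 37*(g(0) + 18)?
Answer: 666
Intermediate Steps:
g(b) = b
37*(g(0) + 18) = 37*(0 + 18) = 37*18 = 666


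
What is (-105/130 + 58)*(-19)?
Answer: -28253/26 ≈ -1086.7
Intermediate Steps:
(-105/130 + 58)*(-19) = (-105*1/130 + 58)*(-19) = (-21/26 + 58)*(-19) = (1487/26)*(-19) = -28253/26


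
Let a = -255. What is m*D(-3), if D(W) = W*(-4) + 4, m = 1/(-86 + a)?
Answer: -16/341 ≈ -0.046921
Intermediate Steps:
m = -1/341 (m = 1/(-86 - 255) = 1/(-341) = -1/341 ≈ -0.0029326)
D(W) = 4 - 4*W (D(W) = -4*W + 4 = 4 - 4*W)
m*D(-3) = -(4 - 4*(-3))/341 = -(4 + 12)/341 = -1/341*16 = -16/341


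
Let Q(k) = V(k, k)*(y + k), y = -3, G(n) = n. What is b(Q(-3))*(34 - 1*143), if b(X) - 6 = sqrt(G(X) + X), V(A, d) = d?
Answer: -1308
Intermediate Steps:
Q(k) = k*(-3 + k)
b(X) = 6 + sqrt(2)*sqrt(X) (b(X) = 6 + sqrt(X + X) = 6 + sqrt(2*X) = 6 + sqrt(2)*sqrt(X))
b(Q(-3))*(34 - 1*143) = (6 + sqrt(2)*sqrt(-3*(-3 - 3)))*(34 - 1*143) = (6 + sqrt(2)*sqrt(-3*(-6)))*(34 - 143) = (6 + sqrt(2)*sqrt(18))*(-109) = (6 + sqrt(2)*(3*sqrt(2)))*(-109) = (6 + 6)*(-109) = 12*(-109) = -1308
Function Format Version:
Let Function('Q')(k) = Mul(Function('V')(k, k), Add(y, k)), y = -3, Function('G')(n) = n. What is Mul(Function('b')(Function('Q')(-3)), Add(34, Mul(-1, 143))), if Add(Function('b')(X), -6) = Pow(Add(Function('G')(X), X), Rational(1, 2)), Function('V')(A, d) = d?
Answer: -1308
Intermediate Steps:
Function('Q')(k) = Mul(k, Add(-3, k))
Function('b')(X) = Add(6, Mul(Pow(2, Rational(1, 2)), Pow(X, Rational(1, 2)))) (Function('b')(X) = Add(6, Pow(Add(X, X), Rational(1, 2))) = Add(6, Pow(Mul(2, X), Rational(1, 2))) = Add(6, Mul(Pow(2, Rational(1, 2)), Pow(X, Rational(1, 2)))))
Mul(Function('b')(Function('Q')(-3)), Add(34, Mul(-1, 143))) = Mul(Add(6, Mul(Pow(2, Rational(1, 2)), Pow(Mul(-3, Add(-3, -3)), Rational(1, 2)))), Add(34, Mul(-1, 143))) = Mul(Add(6, Mul(Pow(2, Rational(1, 2)), Pow(Mul(-3, -6), Rational(1, 2)))), Add(34, -143)) = Mul(Add(6, Mul(Pow(2, Rational(1, 2)), Pow(18, Rational(1, 2)))), -109) = Mul(Add(6, Mul(Pow(2, Rational(1, 2)), Mul(3, Pow(2, Rational(1, 2))))), -109) = Mul(Add(6, 6), -109) = Mul(12, -109) = -1308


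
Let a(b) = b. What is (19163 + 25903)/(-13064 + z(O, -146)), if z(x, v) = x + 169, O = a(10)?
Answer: -15022/4295 ≈ -3.4976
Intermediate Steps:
O = 10
z(x, v) = 169 + x
(19163 + 25903)/(-13064 + z(O, -146)) = (19163 + 25903)/(-13064 + (169 + 10)) = 45066/(-13064 + 179) = 45066/(-12885) = 45066*(-1/12885) = -15022/4295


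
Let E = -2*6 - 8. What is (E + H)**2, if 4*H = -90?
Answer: 7225/4 ≈ 1806.3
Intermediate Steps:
E = -20 (E = -12 - 8 = -20)
H = -45/2 (H = (1/4)*(-90) = -45/2 ≈ -22.500)
(E + H)**2 = (-20 - 45/2)**2 = (-85/2)**2 = 7225/4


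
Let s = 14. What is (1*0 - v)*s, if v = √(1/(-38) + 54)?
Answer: -7*√77938/19 ≈ -102.85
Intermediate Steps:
v = √77938/38 (v = √(-1/38 + 54) = √(2051/38) = √77938/38 ≈ 7.3467)
(1*0 - v)*s = (1*0 - √77938/38)*14 = (0 - √77938/38)*14 = -√77938/38*14 = -7*√77938/19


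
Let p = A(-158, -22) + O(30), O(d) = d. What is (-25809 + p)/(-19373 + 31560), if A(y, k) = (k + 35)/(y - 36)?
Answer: -5001139/2364278 ≈ -2.1153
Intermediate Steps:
A(y, k) = (35 + k)/(-36 + y)
p = 5807/194 (p = (35 - 22)/(-36 - 158) + 30 = 13/(-194) + 30 = -1/194*13 + 30 = -13/194 + 30 = 5807/194 ≈ 29.933)
(-25809 + p)/(-19373 + 31560) = (-25809 + 5807/194)/(-19373 + 31560) = -5001139/194/12187 = -5001139/194*1/12187 = -5001139/2364278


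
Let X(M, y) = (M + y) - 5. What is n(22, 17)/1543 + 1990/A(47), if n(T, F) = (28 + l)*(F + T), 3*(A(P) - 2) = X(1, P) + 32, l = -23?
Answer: 3075835/41661 ≈ 73.830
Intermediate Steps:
X(M, y) = -5 + M + y
A(P) = 34/3 + P/3 (A(P) = 2 + ((-5 + 1 + P) + 32)/3 = 2 + ((-4 + P) + 32)/3 = 2 + (28 + P)/3 = 2 + (28/3 + P/3) = 34/3 + P/3)
n(T, F) = 5*F + 5*T (n(T, F) = (28 - 23)*(F + T) = 5*(F + T) = 5*F + 5*T)
n(22, 17)/1543 + 1990/A(47) = (5*17 + 5*22)/1543 + 1990/(34/3 + (1/3)*47) = (85 + 110)*(1/1543) + 1990/(34/3 + 47/3) = 195*(1/1543) + 1990/27 = 195/1543 + 1990*(1/27) = 195/1543 + 1990/27 = 3075835/41661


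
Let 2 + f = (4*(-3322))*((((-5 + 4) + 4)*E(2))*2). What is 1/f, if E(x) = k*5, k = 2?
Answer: -1/797282 ≈ -1.2543e-6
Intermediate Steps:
E(x) = 10 (E(x) = 2*5 = 10)
f = -797282 (f = -2 + (4*(-3322))*((((-5 + 4) + 4)*10)*2) = -2 - 13288*(-1 + 4)*10*2 = -2 - 13288*3*10*2 = -2 - 398640*2 = -2 - 13288*60 = -2 - 797280 = -797282)
1/f = 1/(-797282) = -1/797282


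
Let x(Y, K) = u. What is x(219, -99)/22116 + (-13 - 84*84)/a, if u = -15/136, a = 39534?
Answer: -3543760259/19818236064 ≈ -0.17881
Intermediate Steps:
u = -15/136 (u = -15*1/136 = -15/136 ≈ -0.11029)
x(Y, K) = -15/136
x(219, -99)/22116 + (-13 - 84*84)/a = -15/136/22116 + (-13 - 84*84)/39534 = -15/136*1/22116 + (-13 - 7056)*(1/39534) = -5/1002592 - 7069*1/39534 = -5/1002592 - 7069/39534 = -3543760259/19818236064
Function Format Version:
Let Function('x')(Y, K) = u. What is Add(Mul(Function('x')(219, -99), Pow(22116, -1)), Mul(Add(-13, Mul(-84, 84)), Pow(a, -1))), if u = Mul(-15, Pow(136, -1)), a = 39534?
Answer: Rational(-3543760259, 19818236064) ≈ -0.17881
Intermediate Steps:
u = Rational(-15, 136) (u = Mul(-15, Rational(1, 136)) = Rational(-15, 136) ≈ -0.11029)
Function('x')(Y, K) = Rational(-15, 136)
Add(Mul(Function('x')(219, -99), Pow(22116, -1)), Mul(Add(-13, Mul(-84, 84)), Pow(a, -1))) = Add(Mul(Rational(-15, 136), Pow(22116, -1)), Mul(Add(-13, Mul(-84, 84)), Pow(39534, -1))) = Add(Mul(Rational(-15, 136), Rational(1, 22116)), Mul(Add(-13, -7056), Rational(1, 39534))) = Add(Rational(-5, 1002592), Mul(-7069, Rational(1, 39534))) = Add(Rational(-5, 1002592), Rational(-7069, 39534)) = Rational(-3543760259, 19818236064)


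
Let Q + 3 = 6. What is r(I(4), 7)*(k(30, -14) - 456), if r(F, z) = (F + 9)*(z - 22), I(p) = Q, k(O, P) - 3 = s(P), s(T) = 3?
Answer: 81000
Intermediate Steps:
Q = 3 (Q = -3 + 6 = 3)
k(O, P) = 6 (k(O, P) = 3 + 3 = 6)
I(p) = 3
r(F, z) = (-22 + z)*(9 + F) (r(F, z) = (9 + F)*(-22 + z) = (-22 + z)*(9 + F))
r(I(4), 7)*(k(30, -14) - 456) = (-198 - 22*3 + 9*7 + 3*7)*(6 - 456) = (-198 - 66 + 63 + 21)*(-450) = -180*(-450) = 81000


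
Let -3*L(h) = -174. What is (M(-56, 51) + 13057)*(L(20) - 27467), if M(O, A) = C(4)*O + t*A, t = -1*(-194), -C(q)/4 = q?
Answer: -653622423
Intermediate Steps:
L(h) = 58 (L(h) = -⅓*(-174) = 58)
C(q) = -4*q
t = 194
M(O, A) = -16*O + 194*A (M(O, A) = (-4*4)*O + 194*A = -16*O + 194*A)
(M(-56, 51) + 13057)*(L(20) - 27467) = ((-16*(-56) + 194*51) + 13057)*(58 - 27467) = ((896 + 9894) + 13057)*(-27409) = (10790 + 13057)*(-27409) = 23847*(-27409) = -653622423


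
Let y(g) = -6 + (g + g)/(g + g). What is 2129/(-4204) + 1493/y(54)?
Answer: -6287217/21020 ≈ -299.11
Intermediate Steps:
y(g) = -5 (y(g) = -6 + (2*g)/((2*g)) = -6 + (2*g)*(1/(2*g)) = -6 + 1 = -5)
2129/(-4204) + 1493/y(54) = 2129/(-4204) + 1493/(-5) = 2129*(-1/4204) + 1493*(-⅕) = -2129/4204 - 1493/5 = -6287217/21020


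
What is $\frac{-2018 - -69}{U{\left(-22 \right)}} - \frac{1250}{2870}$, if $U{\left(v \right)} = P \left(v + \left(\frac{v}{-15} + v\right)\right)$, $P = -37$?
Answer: $- \frac{11341195}{6774922} \approx -1.674$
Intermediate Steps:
$U{\left(v \right)} = - \frac{1073 v}{15}$ ($U{\left(v \right)} = - 37 \left(v + \left(\frac{v}{-15} + v\right)\right) = - 37 \left(v + \left(v \left(- \frac{1}{15}\right) + v\right)\right) = - 37 \left(v + \left(- \frac{v}{15} + v\right)\right) = - 37 \left(v + \frac{14 v}{15}\right) = - 37 \frac{29 v}{15} = - \frac{1073 v}{15}$)
$\frac{-2018 - -69}{U{\left(-22 \right)}} - \frac{1250}{2870} = \frac{-2018 - -69}{\left(- \frac{1073}{15}\right) \left(-22\right)} - \frac{1250}{2870} = \frac{-2018 + 69}{\frac{23606}{15}} - \frac{125}{287} = \left(-1949\right) \frac{15}{23606} - \frac{125}{287} = - \frac{29235}{23606} - \frac{125}{287} = - \frac{11341195}{6774922}$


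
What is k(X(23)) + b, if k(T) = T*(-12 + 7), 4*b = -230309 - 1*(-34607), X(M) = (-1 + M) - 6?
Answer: -98011/2 ≈ -49006.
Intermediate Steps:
X(M) = -7 + M
b = -97851/2 (b = (-230309 - 1*(-34607))/4 = (-230309 + 34607)/4 = (¼)*(-195702) = -97851/2 ≈ -48926.)
k(T) = -5*T (k(T) = T*(-5) = -5*T)
k(X(23)) + b = -5*(-7 + 23) - 97851/2 = -5*16 - 97851/2 = -80 - 97851/2 = -98011/2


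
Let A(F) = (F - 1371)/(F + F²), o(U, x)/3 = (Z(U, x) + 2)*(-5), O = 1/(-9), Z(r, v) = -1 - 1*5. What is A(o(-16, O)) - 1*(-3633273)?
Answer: 4432592623/1220 ≈ 3.6333e+6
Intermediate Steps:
Z(r, v) = -6 (Z(r, v) = -1 - 5 = -6)
O = -⅑ ≈ -0.11111
o(U, x) = 60 (o(U, x) = 3*((-6 + 2)*(-5)) = 3*(-4*(-5)) = 3*20 = 60)
A(F) = (-1371 + F)/(F + F²)
A(o(-16, O)) - 1*(-3633273) = (-1371 + 60)/(60*(1 + 60)) - 1*(-3633273) = (1/60)*(-1311)/61 + 3633273 = (1/60)*(1/61)*(-1311) + 3633273 = -437/1220 + 3633273 = 4432592623/1220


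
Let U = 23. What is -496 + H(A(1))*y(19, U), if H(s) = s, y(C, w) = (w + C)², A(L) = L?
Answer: 1268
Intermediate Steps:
y(C, w) = (C + w)²
-496 + H(A(1))*y(19, U) = -496 + 1*(19 + 23)² = -496 + 1*42² = -496 + 1*1764 = -496 + 1764 = 1268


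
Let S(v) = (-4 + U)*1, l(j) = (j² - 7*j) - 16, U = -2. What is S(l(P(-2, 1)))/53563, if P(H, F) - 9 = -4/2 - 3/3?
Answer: -6/53563 ≈ -0.00011202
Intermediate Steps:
P(H, F) = 6 (P(H, F) = 9 + (-4/2 - 3/3) = 9 + (-4*½ - 3*⅓) = 9 + (-2 - 1) = 9 - 3 = 6)
l(j) = -16 + j² - 7*j
S(v) = -6 (S(v) = (-4 - 2)*1 = -6*1 = -6)
S(l(P(-2, 1)))/53563 = -6/53563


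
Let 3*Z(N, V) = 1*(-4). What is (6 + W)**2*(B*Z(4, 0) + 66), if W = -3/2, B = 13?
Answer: 1971/2 ≈ 985.50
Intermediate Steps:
Z(N, V) = -4/3 (Z(N, V) = (1*(-4))/3 = (1/3)*(-4) = -4/3)
W = -3/2 (W = -3*1/2 = -3/2 ≈ -1.5000)
(6 + W)**2*(B*Z(4, 0) + 66) = (6 - 3/2)**2*(13*(-4/3) + 66) = (9/2)**2*(-52/3 + 66) = (81/4)*(146/3) = 1971/2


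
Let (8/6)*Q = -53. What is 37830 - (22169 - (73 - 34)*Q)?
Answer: 56443/4 ≈ 14111.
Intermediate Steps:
Q = -159/4 (Q = (¾)*(-53) = -159/4 ≈ -39.750)
37830 - (22169 - (73 - 34)*Q) = 37830 - (22169 - (73 - 34)*(-159)/4) = 37830 - (22169 - 39*(-159)/4) = 37830 - (22169 - 1*(-6201/4)) = 37830 - (22169 + 6201/4) = 37830 - 1*94877/4 = 37830 - 94877/4 = 56443/4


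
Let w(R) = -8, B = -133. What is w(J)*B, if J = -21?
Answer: 1064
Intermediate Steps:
w(J)*B = -8*(-133) = 1064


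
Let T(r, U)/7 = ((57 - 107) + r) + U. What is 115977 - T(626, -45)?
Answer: 112260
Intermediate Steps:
T(r, U) = -350 + 7*U + 7*r (T(r, U) = 7*(((57 - 107) + r) + U) = 7*((-50 + r) + U) = 7*(-50 + U + r) = -350 + 7*U + 7*r)
115977 - T(626, -45) = 115977 - (-350 + 7*(-45) + 7*626) = 115977 - (-350 - 315 + 4382) = 115977 - 1*3717 = 115977 - 3717 = 112260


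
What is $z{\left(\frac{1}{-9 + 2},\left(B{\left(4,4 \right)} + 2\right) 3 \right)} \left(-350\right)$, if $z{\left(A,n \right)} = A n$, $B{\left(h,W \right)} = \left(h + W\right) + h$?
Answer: $2100$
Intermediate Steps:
$B{\left(h,W \right)} = W + 2 h$ ($B{\left(h,W \right)} = \left(W + h\right) + h = W + 2 h$)
$z{\left(\frac{1}{-9 + 2},\left(B{\left(4,4 \right)} + 2\right) 3 \right)} \left(-350\right) = \frac{\left(\left(4 + 2 \cdot 4\right) + 2\right) 3}{-9 + 2} \left(-350\right) = \frac{\left(\left(4 + 8\right) + 2\right) 3}{-7} \left(-350\right) = - \frac{\left(12 + 2\right) 3}{7} \left(-350\right) = - \frac{14 \cdot 3}{7} \left(-350\right) = \left(- \frac{1}{7}\right) 42 \left(-350\right) = \left(-6\right) \left(-350\right) = 2100$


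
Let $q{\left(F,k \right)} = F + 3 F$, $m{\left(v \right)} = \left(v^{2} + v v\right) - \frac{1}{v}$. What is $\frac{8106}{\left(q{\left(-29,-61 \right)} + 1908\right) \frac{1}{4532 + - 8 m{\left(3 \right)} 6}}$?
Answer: $\frac{533259}{32} \approx 16664.0$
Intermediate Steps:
$m{\left(v \right)} = - \frac{1}{v} + 2 v^{2}$ ($m{\left(v \right)} = \left(v^{2} + v^{2}\right) - \frac{1}{v} = 2 v^{2} - \frac{1}{v} = - \frac{1}{v} + 2 v^{2}$)
$q{\left(F,k \right)} = 4 F$
$\frac{8106}{\left(q{\left(-29,-61 \right)} + 1908\right) \frac{1}{4532 + - 8 m{\left(3 \right)} 6}} = \frac{8106}{\left(4 \left(-29\right) + 1908\right) \frac{1}{4532 + - 8 \frac{-1 + 2 \cdot 3^{3}}{3} \cdot 6}} = \frac{8106}{\left(-116 + 1908\right) \frac{1}{4532 + - 8 \frac{-1 + 2 \cdot 27}{3} \cdot 6}} = \frac{8106}{1792 \frac{1}{4532 + - 8 \frac{-1 + 54}{3} \cdot 6}} = \frac{8106}{1792 \frac{1}{4532 + - 8 \cdot \frac{1}{3} \cdot 53 \cdot 6}} = \frac{8106}{1792 \frac{1}{4532 + \left(-8\right) \frac{53}{3} \cdot 6}} = \frac{8106}{1792 \frac{1}{4532 - 848}} = \frac{8106}{1792 \cdot \frac{1}{3684}} = \frac{8106}{\frac{448}{921}} = 8106 \cdot \frac{921}{448} = \frac{533259}{32}$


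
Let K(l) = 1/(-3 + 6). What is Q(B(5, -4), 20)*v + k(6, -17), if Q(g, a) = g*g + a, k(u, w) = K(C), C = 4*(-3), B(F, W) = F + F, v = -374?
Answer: -134639/3 ≈ -44880.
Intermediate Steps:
B(F, W) = 2*F
C = -12
K(l) = 1/3
k(u, w) = 1/3
Q(g, a) = a + g**2 (Q(g, a) = g**2 + a = a + g**2)
Q(B(5, -4), 20)*v + k(6, -17) = (20 + (2*5)**2)*(-374) + 1/3 = (20 + 10**2)*(-374) + 1/3 = (20 + 100)*(-374) + 1/3 = 120*(-374) + 1/3 = -44880 + 1/3 = -134639/3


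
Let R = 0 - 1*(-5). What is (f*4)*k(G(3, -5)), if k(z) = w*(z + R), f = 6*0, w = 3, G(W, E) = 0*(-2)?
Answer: 0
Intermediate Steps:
G(W, E) = 0
f = 0
R = 5 (R = 0 + 5 = 5)
k(z) = 15 + 3*z (k(z) = 3*(z + 5) = 3*(5 + z) = 15 + 3*z)
(f*4)*k(G(3, -5)) = (0*4)*(15 + 3*0) = 0*(15 + 0) = 0*15 = 0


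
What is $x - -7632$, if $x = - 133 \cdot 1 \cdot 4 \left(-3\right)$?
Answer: $9228$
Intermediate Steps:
$x = 1596$ ($x = - 133 \cdot 4 \left(-3\right) = \left(-133\right) \left(-12\right) = 1596$)
$x - -7632 = 1596 - -7632 = 1596 + 7632 = 9228$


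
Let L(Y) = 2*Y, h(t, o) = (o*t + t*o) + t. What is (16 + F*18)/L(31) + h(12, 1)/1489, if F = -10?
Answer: -120982/46159 ≈ -2.6210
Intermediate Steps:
h(t, o) = t + 2*o*t (h(t, o) = (o*t + o*t) + t = 2*o*t + t = t + 2*o*t)
(16 + F*18)/L(31) + h(12, 1)/1489 = (16 - 10*18)/((2*31)) + (12*(1 + 2*1))/1489 = (16 - 180)/62 + (12*(1 + 2))*(1/1489) = -164*1/62 + (12*3)*(1/1489) = -82/31 + 36*(1/1489) = -82/31 + 36/1489 = -120982/46159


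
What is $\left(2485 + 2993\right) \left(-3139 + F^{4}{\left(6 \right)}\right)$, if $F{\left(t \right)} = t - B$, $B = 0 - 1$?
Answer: $-4042764$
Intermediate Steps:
$B = -1$
$F{\left(t \right)} = 1 + t$ ($F{\left(t \right)} = t - -1 = t + 1 = 1 + t$)
$\left(2485 + 2993\right) \left(-3139 + F^{4}{\left(6 \right)}\right) = \left(2485 + 2993\right) \left(-3139 + \left(1 + 6\right)^{4}\right) = 5478 \left(-3139 + 7^{4}\right) = 5478 \left(-3139 + 2401\right) = 5478 \left(-738\right) = -4042764$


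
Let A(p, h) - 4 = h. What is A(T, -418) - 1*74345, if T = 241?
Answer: -74759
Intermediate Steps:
A(p, h) = 4 + h
A(T, -418) - 1*74345 = (4 - 418) - 1*74345 = -414 - 74345 = -74759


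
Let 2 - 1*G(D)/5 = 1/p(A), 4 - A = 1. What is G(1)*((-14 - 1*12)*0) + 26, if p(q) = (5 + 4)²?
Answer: 26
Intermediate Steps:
A = 3 (A = 4 - 1*1 = 4 - 1 = 3)
p(q) = 81 (p(q) = 9² = 81)
G(D) = 805/81 (G(D) = 10 - 5/81 = 805/81)
G(1)*((-14 - 1*12)*0) + 26 = 805*((-14 - 1*12)*0)/81 + 26 = 805*((-14 - 12)*0)/81 + 26 = 805*(-26*0)/81 + 26 = (805/81)*0 + 26 = 0 + 26 = 26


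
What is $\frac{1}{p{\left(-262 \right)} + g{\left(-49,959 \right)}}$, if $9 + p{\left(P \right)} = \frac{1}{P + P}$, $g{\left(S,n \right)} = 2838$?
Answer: $\frac{524}{1482395} \approx 0.00035348$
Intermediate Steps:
$p{\left(P \right)} = -9 + \frac{1}{2 P}$ ($p{\left(P \right)} = -9 + \frac{1}{P + P} = -9 + \frac{1}{2 P}$)
$\frac{1}{p{\left(-262 \right)} + g{\left(-49,959 \right)}} = \frac{1}{\left(-9 + \frac{1}{2 \left(-262\right)}\right) + 2838} = \frac{1}{\left(-9 + \frac{1}{2} \left(- \frac{1}{262}\right)\right) + 2838} = \frac{1}{\left(-9 - \frac{1}{524}\right) + 2838} = \frac{1}{- \frac{4717}{524} + 2838} = \frac{1}{\frac{1482395}{524}} = \frac{524}{1482395}$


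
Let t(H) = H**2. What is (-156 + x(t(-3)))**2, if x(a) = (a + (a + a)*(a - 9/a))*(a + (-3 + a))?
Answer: 4575321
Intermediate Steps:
x(a) = (-3 + 2*a)*(a + 2*a*(a - 9/a)) (x(a) = (a + (2*a)*(a - 9/a))*(-3 + 2*a) = (a + 2*a*(a - 9/a))*(-3 + 2*a) = (-3 + 2*a)*(a + 2*a*(a - 9/a)))
(-156 + x(t(-3)))**2 = (-156 + (54 - 39*(-3)**2 - 4*((-3)**2)**2 + 4*((-3)**2)**3))**2 = (-156 + (54 - 39*9 - 4*9**2 + 4*9**3))**2 = (-156 + (54 - 351 - 4*81 + 4*729))**2 = (-156 + (54 - 351 - 324 + 2916))**2 = (-156 + 2295)**2 = 2139**2 = 4575321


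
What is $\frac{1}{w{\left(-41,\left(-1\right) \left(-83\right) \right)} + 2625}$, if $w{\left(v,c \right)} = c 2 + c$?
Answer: $\frac{1}{2874} \approx 0.00034795$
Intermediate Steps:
$w{\left(v,c \right)} = 3 c$ ($w{\left(v,c \right)} = 2 c + c = 3 c$)
$\frac{1}{w{\left(-41,\left(-1\right) \left(-83\right) \right)} + 2625} = \frac{1}{3 \left(\left(-1\right) \left(-83\right)\right) + 2625} = \frac{1}{3 \cdot 83 + 2625} = \frac{1}{249 + 2625} = \frac{1}{2874}$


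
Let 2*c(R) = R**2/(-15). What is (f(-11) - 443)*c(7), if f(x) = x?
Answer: 11123/15 ≈ 741.53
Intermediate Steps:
c(R) = -R**2/30 (c(R) = (R**2/(-15))/2 = (R**2*(-1/15))/2 = (-R**2/15)/2 = -R**2/30)
(f(-11) - 443)*c(7) = (-11 - 443)*(-1/30*7**2) = -(-227)*49/15 = -454*(-49/30) = 11123/15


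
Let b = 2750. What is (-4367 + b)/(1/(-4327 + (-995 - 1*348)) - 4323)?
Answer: 9168390/24511411 ≈ 0.37405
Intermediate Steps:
(-4367 + b)/(1/(-4327 + (-995 - 1*348)) - 4323) = (-4367 + 2750)/(1/(-4327 + (-995 - 1*348)) - 4323) = -1617/(1/(-4327 + (-995 - 348)) - 4323) = -1617/(1/(-4327 - 1343) - 4323) = -1617/(1/(-5670) - 4323) = -1617/(-1/5670 - 4323) = -1617/(-24511411/5670) = -1617*(-5670/24511411) = 9168390/24511411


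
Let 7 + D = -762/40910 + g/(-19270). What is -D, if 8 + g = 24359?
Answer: 130584661/15766714 ≈ 8.2823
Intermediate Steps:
g = 24351 (g = -8 + 24359 = 24351)
D = -130584661/15766714 (D = -7 + (-762/40910 + 24351/(-19270)) = -7 + (-762*1/40910 + 24351*(-1/19270)) = -7 + (-381/20455 - 24351/19270) = -7 - 20217663/15766714 = -130584661/15766714 ≈ -8.2823)
-D = -1*(-130584661/15766714) = 130584661/15766714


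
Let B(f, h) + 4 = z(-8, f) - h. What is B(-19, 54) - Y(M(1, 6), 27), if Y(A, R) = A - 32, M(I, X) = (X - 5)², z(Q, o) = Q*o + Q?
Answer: 117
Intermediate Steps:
z(Q, o) = Q + Q*o
M(I, X) = (-5 + X)²
Y(A, R) = -32 + A
B(f, h) = -12 - h - 8*f (B(f, h) = -4 + (-8*(1 + f) - h) = -4 + ((-8 - 8*f) - h) = -4 + (-8 - h - 8*f) = -12 - h - 8*f)
B(-19, 54) - Y(M(1, 6), 27) = (-12 - 1*54 - 8*(-19)) - (-32 + (-5 + 6)²) = (-12 - 54 + 152) - (-32 + 1²) = 86 - (-32 + 1) = 86 - 1*(-31) = 86 + 31 = 117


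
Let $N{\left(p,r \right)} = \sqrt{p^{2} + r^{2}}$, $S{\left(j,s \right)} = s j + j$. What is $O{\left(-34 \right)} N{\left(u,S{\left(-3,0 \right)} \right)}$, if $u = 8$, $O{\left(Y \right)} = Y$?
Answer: $- 34 \sqrt{73} \approx -290.5$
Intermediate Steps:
$S{\left(j,s \right)} = j + j s$ ($S{\left(j,s \right)} = j s + j = j + j s$)
$O{\left(-34 \right)} N{\left(u,S{\left(-3,0 \right)} \right)} = - 34 \sqrt{8^{2} + \left(- 3 \left(1 + 0\right)\right)^{2}} = - 34 \sqrt{64 + \left(\left(-3\right) 1\right)^{2}} = - 34 \sqrt{64 + \left(-3\right)^{2}} = - 34 \sqrt{64 + 9} = - 34 \sqrt{73}$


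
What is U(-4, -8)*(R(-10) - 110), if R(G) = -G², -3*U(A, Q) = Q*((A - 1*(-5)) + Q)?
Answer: 3920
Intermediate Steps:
U(A, Q) = -Q*(5 + A + Q)/3 (U(A, Q) = -Q*((A - 1*(-5)) + Q)/3 = -Q*((A + 5) + Q)/3 = -Q*((5 + A) + Q)/3 = -Q*(5 + A + Q)/3)
U(-4, -8)*(R(-10) - 110) = (-⅓*(-8)*(5 - 4 - 8))*(-1*(-10)² - 110) = (-⅓*(-8)*(-7))*(-1*100 - 110) = -56*(-100 - 110)/3 = -56/3*(-210) = 3920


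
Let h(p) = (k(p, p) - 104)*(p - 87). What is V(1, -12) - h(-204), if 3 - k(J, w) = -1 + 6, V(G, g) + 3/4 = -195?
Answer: -124167/4 ≈ -31042.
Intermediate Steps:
V(G, g) = -783/4 (V(G, g) = -3/4 - 195 = -783/4)
k(J, w) = -2 (k(J, w) = 3 - (-1 + 6) = 3 - 1*5 = 3 - 5 = -2)
h(p) = 9222 - 106*p (h(p) = (-2 - 104)*(p - 87) = -106*(-87 + p) = 9222 - 106*p)
V(1, -12) - h(-204) = -783/4 - (9222 - 106*(-204)) = -783/4 - (9222 + 21624) = -783/4 - 1*30846 = -783/4 - 30846 = -124167/4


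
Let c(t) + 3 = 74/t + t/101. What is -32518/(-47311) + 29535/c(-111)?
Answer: -423344150663/68317084 ≈ -6196.8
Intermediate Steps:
c(t) = -3 + 74/t + t/101 (c(t) = -3 + (74/t + t/101) = -3 + 74/t + t/101)
-32518/(-47311) + 29535/c(-111) = -32518/(-47311) + 29535/(-3 + 74/(-111) + (1/101)*(-111)) = -32518*(-1/47311) + 29535/(-3 + 74*(-1/111) - 111/101) = 32518/47311 + 29535/(-3 - 2/3 - 111/101) = 32518/47311 + 29535/(-1444/303) = 32518/47311 + 29535*(-303/1444) = 32518/47311 - 8949105/1444 = -423344150663/68317084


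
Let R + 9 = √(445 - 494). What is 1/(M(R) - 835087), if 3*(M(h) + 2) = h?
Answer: -7515828/6276407836225 - 21*I/6276407836225 ≈ -1.1975e-6 - 3.3459e-12*I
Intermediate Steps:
R = -9 + 7*I (R = -9 + √(445 - 494) = -9 + √(-49) = -9 + 7*I ≈ -9.0 + 7.0*I)
M(h) = -2 + h/3
1/(M(R) - 835087) = 1/((-2 + (-9 + 7*I)/3) - 835087) = 1/((-2 + (-3 + 7*I/3)) - 835087) = 1/((-5 + 7*I/3) - 835087) = 1/(-835092 + 7*I/3) = 9*(-835092 - 7*I/3)/6276407836225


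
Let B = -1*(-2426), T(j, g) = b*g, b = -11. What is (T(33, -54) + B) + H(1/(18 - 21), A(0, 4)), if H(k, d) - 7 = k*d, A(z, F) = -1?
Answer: 9082/3 ≈ 3027.3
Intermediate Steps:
H(k, d) = 7 + d*k (H(k, d) = 7 + k*d = 7 + d*k)
T(j, g) = -11*g
B = 2426
(T(33, -54) + B) + H(1/(18 - 21), A(0, 4)) = (-11*(-54) + 2426) + (7 - 1/(18 - 21)) = (594 + 2426) + (7 - 1/(-3)) = 3020 + (7 - 1*(-⅓)) = 3020 + (7 + ⅓) = 3020 + 22/3 = 9082/3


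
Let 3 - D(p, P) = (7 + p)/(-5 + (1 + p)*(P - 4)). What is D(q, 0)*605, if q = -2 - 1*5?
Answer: 1815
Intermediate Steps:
q = -7 (q = -2 - 5 = -7)
D(p, P) = 3 - (7 + p)/(-5 + (1 + p)*(-4 + P)) (D(p, P) = 3 - (7 + p)/(-5 + (1 + p)*(P - 4)) = 3 - (7 + p)/(-5 + (1 + p)*(-4 + P)))
D(q, 0)*605 = ((-34 - 13*(-7) + 3*0 + 3*0*(-7))/(-9 + 0 - 4*(-7) + 0*(-7)))*605 = ((-34 + 91 + 0 + 0)/(-9 + 0 + 28 + 0))*605 = (57/19)*605 = ((1/19)*57)*605 = 3*605 = 1815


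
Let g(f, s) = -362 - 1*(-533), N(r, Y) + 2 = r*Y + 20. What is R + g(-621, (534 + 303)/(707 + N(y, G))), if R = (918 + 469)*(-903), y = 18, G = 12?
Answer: -1252290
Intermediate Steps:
N(r, Y) = 18 + Y*r (N(r, Y) = -2 + (r*Y + 20) = -2 + (Y*r + 20) = -2 + (20 + Y*r) = 18 + Y*r)
g(f, s) = 171 (g(f, s) = -362 + 533 = 171)
R = -1252461 (R = 1387*(-903) = -1252461)
R + g(-621, (534 + 303)/(707 + N(y, G))) = -1252461 + 171 = -1252290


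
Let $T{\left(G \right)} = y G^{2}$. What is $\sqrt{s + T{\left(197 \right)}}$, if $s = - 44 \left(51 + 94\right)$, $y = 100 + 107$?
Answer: $\sqrt{8027083} \approx 2833.2$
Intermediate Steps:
$y = 207$
$s = -6380$ ($s = \left(-44\right) 145 = -6380$)
$T{\left(G \right)} = 207 G^{2}$
$\sqrt{s + T{\left(197 \right)}} = \sqrt{-6380 + 207 \cdot 197^{2}} = \sqrt{-6380 + 207 \cdot 38809} = \sqrt{-6380 + 8033463} = \sqrt{8027083}$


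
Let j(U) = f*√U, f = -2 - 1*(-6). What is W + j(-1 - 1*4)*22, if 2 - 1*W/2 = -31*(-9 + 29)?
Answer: 1244 + 88*I*√5 ≈ 1244.0 + 196.77*I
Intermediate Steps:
W = 1244 (W = 4 - (-62)*(-9 + 29) = 4 - (-62)*20 = 4 - 2*(-620) = 4 + 1240 = 1244)
f = 4 (f = -2 + 6 = 4)
j(U) = 4*√U
W + j(-1 - 1*4)*22 = 1244 + (4*√(-1 - 1*4))*22 = 1244 + (4*√(-1 - 4))*22 = 1244 + (4*√(-5))*22 = 1244 + (4*(I*√5))*22 = 1244 + (4*I*√5)*22 = 1244 + 88*I*√5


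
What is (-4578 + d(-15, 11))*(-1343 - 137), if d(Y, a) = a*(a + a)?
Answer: 6417280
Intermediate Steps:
d(Y, a) = 2*a**2 (d(Y, a) = a*(2*a) = 2*a**2)
(-4578 + d(-15, 11))*(-1343 - 137) = (-4578 + 2*11**2)*(-1343 - 137) = (-4578 + 2*121)*(-1480) = (-4578 + 242)*(-1480) = -4336*(-1480) = 6417280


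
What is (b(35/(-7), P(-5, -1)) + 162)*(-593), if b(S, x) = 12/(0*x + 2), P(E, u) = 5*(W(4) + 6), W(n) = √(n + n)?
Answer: -99624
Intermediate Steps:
W(n) = √2*√n (W(n) = √(2*n) = √2*√n)
P(E, u) = 30 + 10*√2 (P(E, u) = 5*(√2*√4 + 6) = 5*(√2*2 + 6) = 5*(2*√2 + 6) = 5*(6 + 2*√2) = 30 + 10*√2)
b(S, x) = 6 (b(S, x) = 12/(0 + 2) = 12/2 = 12*(½) = 6)
(b(35/(-7), P(-5, -1)) + 162)*(-593) = (6 + 162)*(-593) = 168*(-593) = -99624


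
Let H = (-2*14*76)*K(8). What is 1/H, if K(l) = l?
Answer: -1/17024 ≈ -5.8741e-5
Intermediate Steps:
H = -17024 (H = (-2*14*76)*8 = -28*76*8 = -2128*8 = -17024)
1/H = 1/(-17024) = -1/17024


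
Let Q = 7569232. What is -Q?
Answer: -7569232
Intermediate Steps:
-Q = -1*7569232 = -7569232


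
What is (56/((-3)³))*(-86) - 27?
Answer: 4087/27 ≈ 151.37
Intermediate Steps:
(56/((-3)³))*(-86) - 27 = (56/(-27))*(-86) - 27 = (56*(-1/27))*(-86) - 27 = -56/27*(-86) - 27 = 4816/27 - 27 = 4087/27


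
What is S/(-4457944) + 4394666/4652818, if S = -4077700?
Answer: 4820496360663/2592750260774 ≈ 1.8592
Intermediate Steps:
S/(-4457944) + 4394666/4652818 = -4077700/(-4457944) + 4394666/4652818 = -4077700*(-1/4457944) + 4394666*(1/4652818) = 1019425/1114486 + 2197333/2326409 = 4820496360663/2592750260774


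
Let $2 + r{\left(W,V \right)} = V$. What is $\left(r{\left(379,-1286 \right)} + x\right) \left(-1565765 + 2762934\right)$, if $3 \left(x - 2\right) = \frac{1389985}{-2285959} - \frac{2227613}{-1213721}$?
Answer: $- \frac{4270173829985296963540}{2774516443439} \approx -1.5391 \cdot 10^{9}$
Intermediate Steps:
$r{\left(W,V \right)} = -2 + V$
$x = \frac{6684092220772}{2774516443439}$ ($x = 2 + \frac{\frac{1389985}{-2285959} - \frac{2227613}{-1213721}}{3} = 2 + \frac{1389985 \left(- \frac{1}{2285959}\right) - - \frac{2227613}{1213721}}{3} = 2 + \frac{- \frac{1389985}{2285959} + \frac{2227613}{1213721}}{3} = 2 + \frac{1}{3} \cdot \frac{3405178001682}{2774516443439} = 2 + \frac{1135059333894}{2774516443439} = \frac{6684092220772}{2774516443439} \approx 2.4091$)
$\left(r{\left(379,-1286 \right)} + x\right) \left(-1565765 + 2762934\right) = \left(\left(-2 - 1286\right) + \frac{6684092220772}{2774516443439}\right) \left(-1565765 + 2762934\right) = \left(-1288 + \frac{6684092220772}{2774516443439}\right) 1197169 = \left(- \frac{3566893086928660}{2774516443439}\right) 1197169 = - \frac{4270173829985296963540}{2774516443439}$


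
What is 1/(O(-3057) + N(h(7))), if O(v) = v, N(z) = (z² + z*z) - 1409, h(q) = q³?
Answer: 1/230832 ≈ 4.3322e-6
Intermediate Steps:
N(z) = -1409 + 2*z² (N(z) = (z² + z²) - 1409 = 2*z² - 1409 = -1409 + 2*z²)
1/(O(-3057) + N(h(7))) = 1/(-3057 + (-1409 + 2*(7³)²)) = 1/(-3057 + (-1409 + 2*343²)) = 1/(-3057 + (-1409 + 2*117649)) = 1/(-3057 + (-1409 + 235298)) = 1/(-3057 + 233889) = 1/230832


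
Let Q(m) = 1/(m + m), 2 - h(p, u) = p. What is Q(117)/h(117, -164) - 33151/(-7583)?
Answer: 892085827/204058530 ≈ 4.3717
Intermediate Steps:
h(p, u) = 2 - p
Q(m) = 1/(2*m)
Q(117)/h(117, -164) - 33151/(-7583) = ((½)/117)/(2 - 1*117) - 33151/(-7583) = ((½)*(1/117))/(2 - 117) - 33151*(-1/7583) = (1/234)/(-115) + 33151/7583 = (1/234)*(-1/115) + 33151/7583 = -1/26910 + 33151/7583 = 892085827/204058530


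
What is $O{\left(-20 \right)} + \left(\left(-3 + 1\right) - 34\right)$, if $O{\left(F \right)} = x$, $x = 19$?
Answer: $-17$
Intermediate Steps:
$O{\left(F \right)} = 19$
$O{\left(-20 \right)} + \left(\left(-3 + 1\right) - 34\right) = 19 + \left(\left(-3 + 1\right) - 34\right) = 19 - 36 = -17$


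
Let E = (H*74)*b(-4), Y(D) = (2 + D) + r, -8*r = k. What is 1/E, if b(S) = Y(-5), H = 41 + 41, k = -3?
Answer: -2/31857 ≈ -6.2781e-5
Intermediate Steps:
r = 3/8 (r = -⅛*(-3) = 3/8 ≈ 0.37500)
Y(D) = 19/8 + D (Y(D) = (2 + D) + 3/8 = 19/8 + D)
H = 82
b(S) = -21/8 (b(S) = 19/8 - 5 = -21/8)
E = -31857/2 (E = (82*74)*(-21/8) = 6068*(-21/8) = -31857/2 ≈ -15929.)
1/E = 1/(-31857/2) = -2/31857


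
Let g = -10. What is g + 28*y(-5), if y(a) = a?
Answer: -150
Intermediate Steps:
g + 28*y(-5) = -10 + 28*(-5) = -10 - 140 = -150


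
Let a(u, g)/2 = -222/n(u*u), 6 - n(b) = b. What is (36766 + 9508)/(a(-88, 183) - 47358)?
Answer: -89517053/91613940 ≈ -0.97711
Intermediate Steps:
n(b) = 6 - b
a(u, g) = -444/(6 - u²) (a(u, g) = 2*(-222/(6 - u*u)) = 2*(-222/(6 - u²)) = -444/(6 - u²))
(36766 + 9508)/(a(-88, 183) - 47358) = (36766 + 9508)/(444/(-6 + (-88)²) - 47358) = 46274/(444/(-6 + 7744) - 47358) = 46274/(444/7738 - 47358) = 46274/(444*(1/7738) - 47358) = 46274/(222/3869 - 47358) = 46274/(-183227880/3869) = 46274*(-3869/183227880) = -89517053/91613940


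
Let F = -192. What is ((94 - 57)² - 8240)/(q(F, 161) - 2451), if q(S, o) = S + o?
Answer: 6871/2482 ≈ 2.7683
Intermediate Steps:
((94 - 57)² - 8240)/(q(F, 161) - 2451) = ((94 - 57)² - 8240)/((-192 + 161) - 2451) = (37² - 8240)/(-31 - 2451) = (1369 - 8240)/(-2482) = -6871*(-1/2482) = 6871/2482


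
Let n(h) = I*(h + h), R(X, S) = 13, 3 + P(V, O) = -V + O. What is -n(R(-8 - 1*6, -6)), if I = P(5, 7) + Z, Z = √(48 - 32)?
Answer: -78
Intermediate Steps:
P(V, O) = -3 + O - V (P(V, O) = -3 + (-V + O) = -3 + (O - V) = -3 + O - V)
Z = 4 (Z = √16 = 4)
I = 3 (I = (-3 + 7 - 1*5) + 4 = (-3 + 7 - 5) + 4 = -1 + 4 = 3)
n(h) = 6*h (n(h) = 3*(h + h) = 3*(2*h) = 6*h)
-n(R(-8 - 1*6, -6)) = -6*13 = -1*78 = -78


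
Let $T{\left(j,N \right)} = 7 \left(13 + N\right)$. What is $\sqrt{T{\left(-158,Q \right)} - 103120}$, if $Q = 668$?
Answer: $i \sqrt{98353} \approx 313.61 i$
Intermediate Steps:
$T{\left(j,N \right)} = 91 + 7 N$
$\sqrt{T{\left(-158,Q \right)} - 103120} = \sqrt{\left(91 + 7 \cdot 668\right) - 103120} = \sqrt{\left(91 + 4676\right) - 103120} = \sqrt{4767 - 103120} = \sqrt{-98353} = i \sqrt{98353}$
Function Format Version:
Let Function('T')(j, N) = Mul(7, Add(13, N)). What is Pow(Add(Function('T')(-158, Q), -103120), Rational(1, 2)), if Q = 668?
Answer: Mul(I, Pow(98353, Rational(1, 2))) ≈ Mul(313.61, I)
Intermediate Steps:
Function('T')(j, N) = Add(91, Mul(7, N))
Pow(Add(Function('T')(-158, Q), -103120), Rational(1, 2)) = Pow(Add(Add(91, Mul(7, 668)), -103120), Rational(1, 2)) = Pow(Add(Add(91, 4676), -103120), Rational(1, 2)) = Pow(Add(4767, -103120), Rational(1, 2)) = Pow(-98353, Rational(1, 2)) = Mul(I, Pow(98353, Rational(1, 2)))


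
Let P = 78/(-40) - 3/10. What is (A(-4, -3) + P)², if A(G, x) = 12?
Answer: 1521/16 ≈ 95.063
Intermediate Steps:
P = -9/4 (P = 78*(-1/40) - 3*⅒ = -39/20 - 3/10 = -9/4 ≈ -2.2500)
(A(-4, -3) + P)² = (12 - 9/4)² = (39/4)² = 1521/16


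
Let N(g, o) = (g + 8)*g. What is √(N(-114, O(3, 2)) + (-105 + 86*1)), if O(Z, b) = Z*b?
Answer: √12065 ≈ 109.84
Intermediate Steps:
N(g, o) = g*(8 + g) (N(g, o) = (8 + g)*g = g*(8 + g))
√(N(-114, O(3, 2)) + (-105 + 86*1)) = √(-114*(8 - 114) + (-105 + 86*1)) = √(-114*(-106) + (-105 + 86)) = √(12084 - 19) = √12065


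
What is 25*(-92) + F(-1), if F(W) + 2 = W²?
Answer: -2301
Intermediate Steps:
F(W) = -2 + W²
25*(-92) + F(-1) = 25*(-92) + (-2 + (-1)²) = -2300 + (-2 + 1) = -2300 - 1 = -2301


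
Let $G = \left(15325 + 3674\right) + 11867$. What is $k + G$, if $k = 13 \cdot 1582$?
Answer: $51432$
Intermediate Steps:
$k = 20566$
$G = 30866$ ($G = 18999 + 11867 = 30866$)
$k + G = 20566 + 30866 = 51432$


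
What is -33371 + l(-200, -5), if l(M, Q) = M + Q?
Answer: -33576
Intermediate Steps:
-33371 + l(-200, -5) = -33371 + (-200 - 5) = -33371 - 205 = -33576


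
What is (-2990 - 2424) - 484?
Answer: -5898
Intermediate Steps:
(-2990 - 2424) - 484 = -5414 - 484 = -5898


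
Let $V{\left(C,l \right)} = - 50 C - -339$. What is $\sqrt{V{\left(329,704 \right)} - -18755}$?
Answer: $2 \sqrt{661} \approx 51.42$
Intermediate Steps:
$V{\left(C,l \right)} = 339 - 50 C$ ($V{\left(C,l \right)} = - 50 C + 339 = 339 - 50 C$)
$\sqrt{V{\left(329,704 \right)} - -18755} = \sqrt{\left(339 - 16450\right) - -18755} = \sqrt{\left(339 - 16450\right) + \left(-285 + 19040\right)} = \sqrt{-16111 + 18755} = \sqrt{2644} = 2 \sqrt{661}$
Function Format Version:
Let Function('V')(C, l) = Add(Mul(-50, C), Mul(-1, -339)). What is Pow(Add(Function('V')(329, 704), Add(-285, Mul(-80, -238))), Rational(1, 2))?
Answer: Mul(2, Pow(661, Rational(1, 2))) ≈ 51.420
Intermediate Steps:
Function('V')(C, l) = Add(339, Mul(-50, C)) (Function('V')(C, l) = Add(Mul(-50, C), 339) = Add(339, Mul(-50, C)))
Pow(Add(Function('V')(329, 704), Add(-285, Mul(-80, -238))), Rational(1, 2)) = Pow(Add(Add(339, Mul(-50, 329)), Add(-285, Mul(-80, -238))), Rational(1, 2)) = Pow(Add(Add(339, -16450), Add(-285, 19040)), Rational(1, 2)) = Pow(Add(-16111, 18755), Rational(1, 2)) = Pow(2644, Rational(1, 2)) = Mul(2, Pow(661, Rational(1, 2)))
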